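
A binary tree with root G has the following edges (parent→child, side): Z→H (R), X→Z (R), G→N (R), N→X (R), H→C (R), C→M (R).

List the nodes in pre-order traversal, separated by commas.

G, N, X, Z, H, C, M

Pre-order visits the node, then its left subtree, then its right subtree.
Visit G.
At G: no left child.
At G: go right to N.
  Visit N.
  At N: no left child.
  At N: go right to X.
    Visit X.
    At X: no left child.
    At X: go right to Z.
      Visit Z.
      At Z: no left child.
      At Z: go right to H.
        Visit H.
        At H: no left child.
        At H: go right to C.
          Visit C.
          At C: no left child.
          At C: go right to M.
            M is a leaf — visit M.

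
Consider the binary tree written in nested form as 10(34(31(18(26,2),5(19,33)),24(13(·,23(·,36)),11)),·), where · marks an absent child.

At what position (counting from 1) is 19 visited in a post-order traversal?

Post-order visits the left subtree, then the right subtree, then the node.
At 10: go left to 34.
  At 34: go left to 31.
    At 31: go left to 18.
      At 18: go left to 26.
        26 is a leaf — visit 26.
      At 18: go right to 2.
        2 is a leaf — visit 2.
      Visit 18.
    At 31: go right to 5.
      At 5: go left to 19.
        19 is a leaf — visit 19.
      At 5: go right to 33.
        33 is a leaf — visit 33.
      Visit 5.
    Visit 31.
  At 34: go right to 24.
    At 24: go left to 13.
      At 13: no left child.
      At 13: go right to 23.
        At 23: no left child.
        At 23: go right to 36.
          36 is a leaf — visit 36.
        Visit 23.
      Visit 13.
    At 24: go right to 11.
      11 is a leaf — visit 11.
    Visit 24.
  Visit 34.
At 10: no right child.
Visit 10.
Full post-order sequence: 26, 2, 18, 19, 33, 5, 31, 36, 23, 13, 11, 24, 34, 10.

4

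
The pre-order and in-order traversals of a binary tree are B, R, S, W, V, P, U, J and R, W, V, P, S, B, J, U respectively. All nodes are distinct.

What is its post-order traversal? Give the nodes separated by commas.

P, V, W, S, R, J, U, B

The first element of pre-order is the root; it splits in-order into left and right subtrees.
Root B: left subtree has 5 nodes {R, W, V, P, S}, right has 2 {J, U}.
  Root R: left subtree has 0 nodes { }, right has 4 {W, V, P, S}.
    Root S: left subtree has 3 nodes {W, V, P}, right has 0 { }.
      Root W: left subtree has 0 nodes { }, right has 2 {V, P}.
        Root V: left subtree has 0 nodes { }, right has 1 {P}.
  Root U: left subtree has 1 node {J}, right has 0 { }.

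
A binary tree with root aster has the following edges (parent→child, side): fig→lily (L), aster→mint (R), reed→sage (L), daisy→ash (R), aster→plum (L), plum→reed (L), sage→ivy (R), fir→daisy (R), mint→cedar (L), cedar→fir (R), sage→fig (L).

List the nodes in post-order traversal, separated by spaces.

lily fig ivy sage reed plum ash daisy fir cedar mint aster

Post-order visits the left subtree, then the right subtree, then the node.
At aster: go left to plum.
  At plum: go left to reed.
    At reed: go left to sage.
      At sage: go left to fig.
        At fig: go left to lily.
          lily is a leaf — visit lily.
        At fig: no right child.
        Visit fig.
      At sage: go right to ivy.
        ivy is a leaf — visit ivy.
      Visit sage.
    At reed: no right child.
    Visit reed.
  At plum: no right child.
  Visit plum.
At aster: go right to mint.
  At mint: go left to cedar.
    At cedar: no left child.
    At cedar: go right to fir.
      At fir: no left child.
      At fir: go right to daisy.
        At daisy: no left child.
        At daisy: go right to ash.
          ash is a leaf — visit ash.
        Visit daisy.
      Visit fir.
    Visit cedar.
  At mint: no right child.
  Visit mint.
Visit aster.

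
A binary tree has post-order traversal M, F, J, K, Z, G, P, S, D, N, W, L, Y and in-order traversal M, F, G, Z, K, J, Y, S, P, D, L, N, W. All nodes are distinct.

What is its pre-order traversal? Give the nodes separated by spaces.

The last element of post-order is the root; it splits in-order into left and right subtrees.
Root Y: left subtree has 6 nodes {M, F, G, Z, K, J}, right has 6 {S, P, D, L, N, W}.
  Root G: left subtree has 2 nodes {M, F}, right has 3 {Z, K, J}.
    Root F: left subtree has 1 node {M}, right has 0 { }.
    Root Z: left subtree has 0 nodes { }, right has 2 {K, J}.
      Root K: left subtree has 0 nodes { }, right has 1 {J}.
  Root L: left subtree has 3 nodes {S, P, D}, right has 2 {N, W}.
    Root D: left subtree has 2 nodes {S, P}, right has 0 { }.
      Root S: left subtree has 0 nodes { }, right has 1 {P}.
    Root W: left subtree has 1 node {N}, right has 0 { }.

Y G F M Z K J L D S P W N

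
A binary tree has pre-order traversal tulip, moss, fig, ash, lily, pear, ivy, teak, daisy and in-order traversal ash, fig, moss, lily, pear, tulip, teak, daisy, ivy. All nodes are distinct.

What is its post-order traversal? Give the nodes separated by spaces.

The first element of pre-order is the root; it splits in-order into left and right subtrees.
Root tulip: left subtree has 5 nodes {ash, fig, moss, lily, pear}, right has 3 {teak, daisy, ivy}.
  Root moss: left subtree has 2 nodes {ash, fig}, right has 2 {lily, pear}.
    Root fig: left subtree has 1 node {ash}, right has 0 { }.
    Root lily: left subtree has 0 nodes { }, right has 1 {pear}.
  Root ivy: left subtree has 2 nodes {teak, daisy}, right has 0 { }.
    Root teak: left subtree has 0 nodes { }, right has 1 {daisy}.

ash fig pear lily moss daisy teak ivy tulip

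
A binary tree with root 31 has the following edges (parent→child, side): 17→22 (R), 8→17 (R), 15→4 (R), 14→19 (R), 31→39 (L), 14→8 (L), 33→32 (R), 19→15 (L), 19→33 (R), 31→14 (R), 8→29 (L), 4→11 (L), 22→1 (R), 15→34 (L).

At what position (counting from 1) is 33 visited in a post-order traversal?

12

Post-order visits the left subtree, then the right subtree, then the node.
At 31: go left to 39.
  39 is a leaf — visit 39.
At 31: go right to 14.
  At 14: go left to 8.
    At 8: go left to 29.
      29 is a leaf — visit 29.
    At 8: go right to 17.
      At 17: no left child.
      At 17: go right to 22.
        At 22: no left child.
        At 22: go right to 1.
          1 is a leaf — visit 1.
        Visit 22.
      Visit 17.
    Visit 8.
  At 14: go right to 19.
    At 19: go left to 15.
      At 15: go left to 34.
        34 is a leaf — visit 34.
      At 15: go right to 4.
        At 4: go left to 11.
          11 is a leaf — visit 11.
        At 4: no right child.
        Visit 4.
      Visit 15.
    At 19: go right to 33.
      At 33: no left child.
      At 33: go right to 32.
        32 is a leaf — visit 32.
      Visit 33.
    Visit 19.
  Visit 14.
Visit 31.
Full post-order sequence: 39, 29, 1, 22, 17, 8, 34, 11, 4, 15, 32, 33, 19, 14, 31.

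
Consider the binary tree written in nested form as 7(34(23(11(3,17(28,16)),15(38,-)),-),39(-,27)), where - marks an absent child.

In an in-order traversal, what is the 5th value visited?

In-order visits the left subtree, then the node, then the right subtree.
At 7: go left to 34.
  At 34: go left to 23.
    At 23: go left to 11.
      At 11: go left to 3.
        3 is a leaf — visit 3.
      Visit 11.
      At 11: go right to 17.
        At 17: go left to 28.
          28 is a leaf — visit 28.
        Visit 17.
        At 17: go right to 16.
          16 is a leaf — visit 16.
    Visit 23.
    At 23: go right to 15.
      At 15: go left to 38.
        38 is a leaf — visit 38.
      Visit 15.
      At 15: no right child.
  Visit 34.
  At 34: no right child.
Visit 7.
At 7: go right to 39.
  At 39: no left child.
  Visit 39.
  At 39: go right to 27.
    27 is a leaf — visit 27.
Full in-order sequence: 3, 11, 28, 17, 16, 23, 38, 15, 34, 7, 39, 27.

16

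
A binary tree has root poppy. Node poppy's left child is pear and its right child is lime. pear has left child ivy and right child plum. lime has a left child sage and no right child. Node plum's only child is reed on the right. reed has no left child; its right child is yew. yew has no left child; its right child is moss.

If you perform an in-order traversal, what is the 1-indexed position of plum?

In-order visits the left subtree, then the node, then the right subtree.
At poppy: go left to pear.
  At pear: go left to ivy.
    ivy is a leaf — visit ivy.
  Visit pear.
  At pear: go right to plum.
    At plum: no left child.
    Visit plum.
    At plum: go right to reed.
      At reed: no left child.
      Visit reed.
      At reed: go right to yew.
        At yew: no left child.
        Visit yew.
        At yew: go right to moss.
          moss is a leaf — visit moss.
Visit poppy.
At poppy: go right to lime.
  At lime: go left to sage.
    sage is a leaf — visit sage.
  Visit lime.
  At lime: no right child.
Full in-order sequence: ivy, pear, plum, reed, yew, moss, poppy, sage, lime.

3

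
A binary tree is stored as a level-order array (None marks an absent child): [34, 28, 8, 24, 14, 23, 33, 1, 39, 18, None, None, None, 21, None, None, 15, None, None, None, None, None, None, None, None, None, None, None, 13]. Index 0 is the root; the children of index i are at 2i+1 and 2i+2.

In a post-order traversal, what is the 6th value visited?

Post-order visits the left subtree, then the right subtree, then the node.
At 34: go left to 28.
  At 28: go left to 24.
    At 24: go left to 1.
      At 1: no left child.
      At 1: go right to 15.
        15 is a leaf — visit 15.
      Visit 1.
    At 24: go right to 39.
      39 is a leaf — visit 39.
    Visit 24.
  At 28: go right to 14.
    At 14: go left to 18.
      18 is a leaf — visit 18.
    At 14: no right child.
    Visit 14.
  Visit 28.
At 34: go right to 8.
  At 8: go left to 23.
    23 is a leaf — visit 23.
  At 8: go right to 33.
    At 33: go left to 21.
      At 21: no left child.
      At 21: go right to 13.
        13 is a leaf — visit 13.
      Visit 21.
    At 33: no right child.
    Visit 33.
  Visit 8.
Visit 34.
Full post-order sequence: 15, 1, 39, 24, 18, 14, 28, 23, 13, 21, 33, 8, 34.

14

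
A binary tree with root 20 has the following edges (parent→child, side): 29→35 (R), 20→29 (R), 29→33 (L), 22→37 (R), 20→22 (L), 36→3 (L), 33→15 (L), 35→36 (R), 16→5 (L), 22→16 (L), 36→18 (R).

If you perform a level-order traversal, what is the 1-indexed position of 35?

7

Level-order visits nodes level by level from the root, left to right within each level.
Level 0: 20
Level 1: 22, 29
Level 2: 16, 37, 33, 35
Level 3: 5, 15, 36
Level 4: 3, 18
Full level-order sequence: 20, 22, 29, 16, 37, 33, 35, 5, 15, 36, 3, 18.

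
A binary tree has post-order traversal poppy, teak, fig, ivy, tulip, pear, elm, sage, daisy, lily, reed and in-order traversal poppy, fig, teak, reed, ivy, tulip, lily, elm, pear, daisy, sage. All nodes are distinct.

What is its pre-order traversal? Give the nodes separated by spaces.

reed fig poppy teak lily tulip ivy daisy elm pear sage

The last element of post-order is the root; it splits in-order into left and right subtrees.
Root reed: left subtree has 3 nodes {poppy, fig, teak}, right has 7 {ivy, tulip, lily, elm, pear, daisy, sage}.
  Root fig: left subtree has 1 node {poppy}, right has 1 {teak}.
  Root lily: left subtree has 2 nodes {ivy, tulip}, right has 4 {elm, pear, daisy, sage}.
    Root tulip: left subtree has 1 node {ivy}, right has 0 { }.
    Root daisy: left subtree has 2 nodes {elm, pear}, right has 1 {sage}.
      Root elm: left subtree has 0 nodes { }, right has 1 {pear}.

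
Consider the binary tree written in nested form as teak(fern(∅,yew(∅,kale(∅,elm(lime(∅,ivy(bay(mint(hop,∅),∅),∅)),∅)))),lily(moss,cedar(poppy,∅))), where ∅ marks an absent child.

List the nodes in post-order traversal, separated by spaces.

hop mint bay ivy lime elm kale yew fern moss poppy cedar lily teak

Post-order visits the left subtree, then the right subtree, then the node.
At teak: go left to fern.
  At fern: no left child.
  At fern: go right to yew.
    At yew: no left child.
    At yew: go right to kale.
      At kale: no left child.
      At kale: go right to elm.
        At elm: go left to lime.
          At lime: no left child.
          At lime: go right to ivy.
            At ivy: go left to bay.
              At bay: go left to mint.
                At mint: go left to hop.
                  hop is a leaf — visit hop.
                At mint: no right child.
                Visit mint.
              At bay: no right child.
              Visit bay.
            At ivy: no right child.
            Visit ivy.
          Visit lime.
        At elm: no right child.
        Visit elm.
      Visit kale.
    Visit yew.
  Visit fern.
At teak: go right to lily.
  At lily: go left to moss.
    moss is a leaf — visit moss.
  At lily: go right to cedar.
    At cedar: go left to poppy.
      poppy is a leaf — visit poppy.
    At cedar: no right child.
    Visit cedar.
  Visit lily.
Visit teak.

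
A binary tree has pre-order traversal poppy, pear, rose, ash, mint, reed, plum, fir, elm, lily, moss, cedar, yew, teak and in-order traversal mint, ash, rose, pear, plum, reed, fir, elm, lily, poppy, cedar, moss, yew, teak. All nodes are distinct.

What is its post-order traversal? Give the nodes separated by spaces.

mint ash rose plum lily elm fir reed pear cedar teak yew moss poppy

The first element of pre-order is the root; it splits in-order into left and right subtrees.
Root poppy: left subtree has 9 nodes {mint, ash, rose, pear, plum, reed, fir, elm, lily}, right has 4 {cedar, moss, yew, teak}.
  Root pear: left subtree has 3 nodes {mint, ash, rose}, right has 5 {plum, reed, fir, elm, lily}.
    Root rose: left subtree has 2 nodes {mint, ash}, right has 0 { }.
      Root ash: left subtree has 1 node {mint}, right has 0 { }.
    Root reed: left subtree has 1 node {plum}, right has 3 {fir, elm, lily}.
      Root fir: left subtree has 0 nodes { }, right has 2 {elm, lily}.
        Root elm: left subtree has 0 nodes { }, right has 1 {lily}.
  Root moss: left subtree has 1 node {cedar}, right has 2 {yew, teak}.
    Root yew: left subtree has 0 nodes { }, right has 1 {teak}.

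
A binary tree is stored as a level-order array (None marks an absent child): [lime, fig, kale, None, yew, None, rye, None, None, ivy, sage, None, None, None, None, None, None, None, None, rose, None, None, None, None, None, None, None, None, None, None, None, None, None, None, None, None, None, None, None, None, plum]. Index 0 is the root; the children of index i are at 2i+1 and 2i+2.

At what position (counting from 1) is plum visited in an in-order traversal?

In-order visits the left subtree, then the node, then the right subtree.
At lime: go left to fig.
  At fig: no left child.
  Visit fig.
  At fig: go right to yew.
    At yew: go left to ivy.
      At ivy: go left to rose.
        At rose: no left child.
        Visit rose.
        At rose: go right to plum.
          plum is a leaf — visit plum.
      Visit ivy.
      At ivy: no right child.
    Visit yew.
    At yew: go right to sage.
      sage is a leaf — visit sage.
Visit lime.
At lime: go right to kale.
  At kale: no left child.
  Visit kale.
  At kale: go right to rye.
    rye is a leaf — visit rye.
Full in-order sequence: fig, rose, plum, ivy, yew, sage, lime, kale, rye.

3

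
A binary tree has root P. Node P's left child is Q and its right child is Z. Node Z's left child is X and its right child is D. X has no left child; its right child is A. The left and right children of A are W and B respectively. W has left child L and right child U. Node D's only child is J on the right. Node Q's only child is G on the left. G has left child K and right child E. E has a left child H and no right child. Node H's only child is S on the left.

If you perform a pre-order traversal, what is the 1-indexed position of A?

10

Pre-order visits the node, then its left subtree, then its right subtree.
Visit P.
At P: go left to Q.
  Visit Q.
  At Q: go left to G.
    Visit G.
    At G: go left to K.
      K is a leaf — visit K.
    At G: go right to E.
      Visit E.
      At E: go left to H.
        Visit H.
        At H: go left to S.
          S is a leaf — visit S.
        At H: no right child.
      At E: no right child.
  At Q: no right child.
At P: go right to Z.
  Visit Z.
  At Z: go left to X.
    Visit X.
    At X: no left child.
    At X: go right to A.
      Visit A.
      At A: go left to W.
        Visit W.
        At W: go left to L.
          L is a leaf — visit L.
        At W: go right to U.
          U is a leaf — visit U.
      At A: go right to B.
        B is a leaf — visit B.
  At Z: go right to D.
    Visit D.
    At D: no left child.
    At D: go right to J.
      J is a leaf — visit J.
Full pre-order sequence: P, Q, G, K, E, H, S, Z, X, A, W, L, U, B, D, J.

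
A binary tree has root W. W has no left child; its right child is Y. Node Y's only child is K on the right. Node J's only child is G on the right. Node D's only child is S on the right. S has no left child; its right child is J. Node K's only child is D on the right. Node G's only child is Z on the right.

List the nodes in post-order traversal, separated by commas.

Z, G, J, S, D, K, Y, W

Post-order visits the left subtree, then the right subtree, then the node.
At W: no left child.
At W: go right to Y.
  At Y: no left child.
  At Y: go right to K.
    At K: no left child.
    At K: go right to D.
      At D: no left child.
      At D: go right to S.
        At S: no left child.
        At S: go right to J.
          At J: no left child.
          At J: go right to G.
            At G: no left child.
            At G: go right to Z.
              Z is a leaf — visit Z.
            Visit G.
          Visit J.
        Visit S.
      Visit D.
    Visit K.
  Visit Y.
Visit W.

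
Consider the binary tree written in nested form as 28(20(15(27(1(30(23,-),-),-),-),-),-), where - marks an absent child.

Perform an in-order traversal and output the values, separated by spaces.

23 30 1 27 15 20 28

In-order visits the left subtree, then the node, then the right subtree.
At 28: go left to 20.
  At 20: go left to 15.
    At 15: go left to 27.
      At 27: go left to 1.
        At 1: go left to 30.
          At 30: go left to 23.
            23 is a leaf — visit 23.
          Visit 30.
          At 30: no right child.
        Visit 1.
        At 1: no right child.
      Visit 27.
      At 27: no right child.
    Visit 15.
    At 15: no right child.
  Visit 20.
  At 20: no right child.
Visit 28.
At 28: no right child.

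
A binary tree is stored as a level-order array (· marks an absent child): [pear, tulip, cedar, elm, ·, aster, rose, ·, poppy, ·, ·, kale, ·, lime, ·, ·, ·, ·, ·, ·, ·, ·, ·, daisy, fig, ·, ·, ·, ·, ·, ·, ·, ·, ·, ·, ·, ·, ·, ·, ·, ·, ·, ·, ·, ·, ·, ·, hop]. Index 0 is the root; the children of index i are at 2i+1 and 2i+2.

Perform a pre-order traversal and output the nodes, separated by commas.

pear, tulip, elm, poppy, cedar, aster, kale, daisy, hop, fig, rose, lime

Pre-order visits the node, then its left subtree, then its right subtree.
Visit pear.
At pear: go left to tulip.
  Visit tulip.
  At tulip: go left to elm.
    Visit elm.
    At elm: no left child.
    At elm: go right to poppy.
      poppy is a leaf — visit poppy.
  At tulip: no right child.
At pear: go right to cedar.
  Visit cedar.
  At cedar: go left to aster.
    Visit aster.
    At aster: go left to kale.
      Visit kale.
      At kale: go left to daisy.
        Visit daisy.
        At daisy: go left to hop.
          hop is a leaf — visit hop.
        At daisy: no right child.
      At kale: go right to fig.
        fig is a leaf — visit fig.
    At aster: no right child.
  At cedar: go right to rose.
    Visit rose.
    At rose: go left to lime.
      lime is a leaf — visit lime.
    At rose: no right child.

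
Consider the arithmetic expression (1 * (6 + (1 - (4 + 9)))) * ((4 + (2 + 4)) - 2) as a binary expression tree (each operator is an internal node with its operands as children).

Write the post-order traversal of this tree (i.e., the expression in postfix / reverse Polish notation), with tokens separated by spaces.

Post-order on an expression tree gives postfix notation: for each operator, emit left operand, right operand, then the operator.

1 6 1 4 9 + - + * 4 2 4 + + 2 - *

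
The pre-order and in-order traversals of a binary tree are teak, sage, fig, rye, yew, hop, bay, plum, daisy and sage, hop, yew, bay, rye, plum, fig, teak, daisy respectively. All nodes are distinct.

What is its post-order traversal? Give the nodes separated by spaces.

The first element of pre-order is the root; it splits in-order into left and right subtrees.
Root teak: left subtree has 7 nodes {sage, hop, yew, bay, rye, plum, fig}, right has 1 {daisy}.
  Root sage: left subtree has 0 nodes { }, right has 6 {hop, yew, bay, rye, plum, fig}.
    Root fig: left subtree has 5 nodes {hop, yew, bay, rye, plum}, right has 0 { }.
      Root rye: left subtree has 3 nodes {hop, yew, bay}, right has 1 {plum}.
        Root yew: left subtree has 1 node {hop}, right has 1 {bay}.

hop bay yew plum rye fig sage daisy teak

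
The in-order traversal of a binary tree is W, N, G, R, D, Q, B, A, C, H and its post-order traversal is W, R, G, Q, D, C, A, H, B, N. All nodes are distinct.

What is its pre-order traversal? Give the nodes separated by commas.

The last element of post-order is the root; it splits in-order into left and right subtrees.
Root N: left subtree has 1 node {W}, right has 8 {G, R, D, Q, B, A, C, H}.
  Root B: left subtree has 4 nodes {G, R, D, Q}, right has 3 {A, C, H}.
    Root D: left subtree has 2 nodes {G, R}, right has 1 {Q}.
      Root G: left subtree has 0 nodes { }, right has 1 {R}.
    Root H: left subtree has 2 nodes {A, C}, right has 0 { }.
      Root A: left subtree has 0 nodes { }, right has 1 {C}.

N, W, B, D, G, R, Q, H, A, C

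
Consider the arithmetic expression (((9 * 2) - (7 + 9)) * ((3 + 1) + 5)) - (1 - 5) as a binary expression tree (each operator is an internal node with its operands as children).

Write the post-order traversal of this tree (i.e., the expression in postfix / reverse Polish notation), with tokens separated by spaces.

9 2 * 7 9 + - 3 1 + 5 + * 1 5 - -

Post-order on an expression tree gives postfix notation: for each operator, emit left operand, right operand, then the operator.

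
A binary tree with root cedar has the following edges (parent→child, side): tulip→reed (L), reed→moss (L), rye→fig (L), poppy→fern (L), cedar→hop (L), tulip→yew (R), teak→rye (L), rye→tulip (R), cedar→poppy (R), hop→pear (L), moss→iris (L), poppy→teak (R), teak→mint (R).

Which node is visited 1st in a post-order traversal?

pear

Post-order visits the left subtree, then the right subtree, then the node.
At cedar: go left to hop.
  At hop: go left to pear.
    pear is a leaf — visit pear.
  At hop: no right child.
  Visit hop.
At cedar: go right to poppy.
  At poppy: go left to fern.
    fern is a leaf — visit fern.
  At poppy: go right to teak.
    At teak: go left to rye.
      At rye: go left to fig.
        fig is a leaf — visit fig.
      At rye: go right to tulip.
        At tulip: go left to reed.
          At reed: go left to moss.
            At moss: go left to iris.
              iris is a leaf — visit iris.
            At moss: no right child.
            Visit moss.
          At reed: no right child.
          Visit reed.
        At tulip: go right to yew.
          yew is a leaf — visit yew.
        Visit tulip.
      Visit rye.
    At teak: go right to mint.
      mint is a leaf — visit mint.
    Visit teak.
  Visit poppy.
Visit cedar.
Full post-order sequence: pear, hop, fern, fig, iris, moss, reed, yew, tulip, rye, mint, teak, poppy, cedar.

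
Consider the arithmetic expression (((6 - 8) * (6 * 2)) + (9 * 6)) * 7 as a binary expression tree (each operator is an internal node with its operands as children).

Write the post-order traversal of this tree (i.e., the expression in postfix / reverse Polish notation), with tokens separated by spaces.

Post-order on an expression tree gives postfix notation: for each operator, emit left operand, right operand, then the operator.

6 8 - 6 2 * * 9 6 * + 7 *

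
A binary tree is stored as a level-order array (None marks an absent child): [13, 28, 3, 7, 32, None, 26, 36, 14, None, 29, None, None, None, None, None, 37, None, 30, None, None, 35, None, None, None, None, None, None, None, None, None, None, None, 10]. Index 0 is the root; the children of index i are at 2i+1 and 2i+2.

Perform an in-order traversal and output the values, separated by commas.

In-order visits the left subtree, then the node, then the right subtree.
At 13: go left to 28.
  At 28: go left to 7.
    At 7: go left to 36.
      At 36: no left child.
      Visit 36.
      At 36: go right to 37.
        At 37: go left to 10.
          10 is a leaf — visit 10.
        Visit 37.
        At 37: no right child.
    Visit 7.
    At 7: go right to 14.
      At 14: no left child.
      Visit 14.
      At 14: go right to 30.
        30 is a leaf — visit 30.
  Visit 28.
  At 28: go right to 32.
    At 32: no left child.
    Visit 32.
    At 32: go right to 29.
      At 29: go left to 35.
        35 is a leaf — visit 35.
      Visit 29.
      At 29: no right child.
Visit 13.
At 13: go right to 3.
  At 3: no left child.
  Visit 3.
  At 3: go right to 26.
    26 is a leaf — visit 26.

36, 10, 37, 7, 14, 30, 28, 32, 35, 29, 13, 3, 26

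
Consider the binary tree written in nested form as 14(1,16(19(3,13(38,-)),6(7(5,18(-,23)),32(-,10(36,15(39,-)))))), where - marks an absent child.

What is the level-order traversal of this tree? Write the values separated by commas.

Level-order visits nodes level by level from the root, left to right within each level.
Level 0: 14
Level 1: 1, 16
Level 2: 19, 6
Level 3: 3, 13, 7, 32
Level 4: 38, 5, 18, 10
Level 5: 23, 36, 15
Level 6: 39

14, 1, 16, 19, 6, 3, 13, 7, 32, 38, 5, 18, 10, 23, 36, 15, 39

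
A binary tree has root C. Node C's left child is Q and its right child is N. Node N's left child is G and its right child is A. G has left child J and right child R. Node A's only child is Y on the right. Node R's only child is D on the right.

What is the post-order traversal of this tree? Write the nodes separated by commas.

Q, J, D, R, G, Y, A, N, C

Post-order visits the left subtree, then the right subtree, then the node.
At C: go left to Q.
  Q is a leaf — visit Q.
At C: go right to N.
  At N: go left to G.
    At G: go left to J.
      J is a leaf — visit J.
    At G: go right to R.
      At R: no left child.
      At R: go right to D.
        D is a leaf — visit D.
      Visit R.
    Visit G.
  At N: go right to A.
    At A: no left child.
    At A: go right to Y.
      Y is a leaf — visit Y.
    Visit A.
  Visit N.
Visit C.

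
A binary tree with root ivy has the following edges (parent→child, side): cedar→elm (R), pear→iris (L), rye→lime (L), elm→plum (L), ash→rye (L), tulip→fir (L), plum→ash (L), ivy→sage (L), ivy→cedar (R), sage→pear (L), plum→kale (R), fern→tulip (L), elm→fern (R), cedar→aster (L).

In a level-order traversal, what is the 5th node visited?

Level-order visits nodes level by level from the root, left to right within each level.
Level 0: ivy
Level 1: sage, cedar
Level 2: pear, aster, elm
Level 3: iris, plum, fern
Level 4: ash, kale, tulip
Level 5: rye, fir
Level 6: lime
Full level-order sequence: ivy, sage, cedar, pear, aster, elm, iris, plum, fern, ash, kale, tulip, rye, fir, lime.

aster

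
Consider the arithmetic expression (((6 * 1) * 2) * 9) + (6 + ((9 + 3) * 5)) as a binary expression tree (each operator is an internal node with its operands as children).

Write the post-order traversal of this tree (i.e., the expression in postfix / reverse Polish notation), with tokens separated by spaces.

6 1 * 2 * 9 * 6 9 3 + 5 * + +

Post-order on an expression tree gives postfix notation: for each operator, emit left operand, right operand, then the operator.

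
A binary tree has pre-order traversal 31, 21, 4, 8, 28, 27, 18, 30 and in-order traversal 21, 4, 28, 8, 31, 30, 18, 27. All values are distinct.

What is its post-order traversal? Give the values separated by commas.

28, 8, 4, 21, 30, 18, 27, 31

The first element of pre-order is the root; it splits in-order into left and right subtrees.
Root 31: left subtree has 4 nodes {21, 4, 28, 8}, right has 3 {30, 18, 27}.
  Root 21: left subtree has 0 nodes { }, right has 3 {4, 28, 8}.
    Root 4: left subtree has 0 nodes { }, right has 2 {28, 8}.
      Root 8: left subtree has 1 node {28}, right has 0 { }.
  Root 27: left subtree has 2 nodes {30, 18}, right has 0 { }.
    Root 18: left subtree has 1 node {30}, right has 0 { }.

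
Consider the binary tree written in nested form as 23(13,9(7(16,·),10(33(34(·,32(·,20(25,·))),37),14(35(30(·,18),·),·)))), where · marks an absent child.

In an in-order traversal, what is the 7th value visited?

In-order visits the left subtree, then the node, then the right subtree.
At 23: go left to 13.
  13 is a leaf — visit 13.
Visit 23.
At 23: go right to 9.
  At 9: go left to 7.
    At 7: go left to 16.
      16 is a leaf — visit 16.
    Visit 7.
    At 7: no right child.
  Visit 9.
  At 9: go right to 10.
    At 10: go left to 33.
      At 33: go left to 34.
        At 34: no left child.
        Visit 34.
        At 34: go right to 32.
          At 32: no left child.
          Visit 32.
          At 32: go right to 20.
            At 20: go left to 25.
              25 is a leaf — visit 25.
            Visit 20.
            At 20: no right child.
      Visit 33.
      At 33: go right to 37.
        37 is a leaf — visit 37.
    Visit 10.
    At 10: go right to 14.
      At 14: go left to 35.
        At 35: go left to 30.
          At 30: no left child.
          Visit 30.
          At 30: go right to 18.
            18 is a leaf — visit 18.
        Visit 35.
        At 35: no right child.
      Visit 14.
      At 14: no right child.
Full in-order sequence: 13, 23, 16, 7, 9, 34, 32, 25, 20, 33, 37, 10, 30, 18, 35, 14.

32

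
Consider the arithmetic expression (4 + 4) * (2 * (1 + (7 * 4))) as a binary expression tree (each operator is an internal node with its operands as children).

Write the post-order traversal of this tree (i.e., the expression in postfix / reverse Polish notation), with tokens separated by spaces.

Post-order on an expression tree gives postfix notation: for each operator, emit left operand, right operand, then the operator.

4 4 + 2 1 7 4 * + * *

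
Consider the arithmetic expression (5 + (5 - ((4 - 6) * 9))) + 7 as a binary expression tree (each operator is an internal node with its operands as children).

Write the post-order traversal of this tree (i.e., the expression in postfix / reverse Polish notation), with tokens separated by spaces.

Post-order on an expression tree gives postfix notation: for each operator, emit left operand, right operand, then the operator.

5 5 4 6 - 9 * - + 7 +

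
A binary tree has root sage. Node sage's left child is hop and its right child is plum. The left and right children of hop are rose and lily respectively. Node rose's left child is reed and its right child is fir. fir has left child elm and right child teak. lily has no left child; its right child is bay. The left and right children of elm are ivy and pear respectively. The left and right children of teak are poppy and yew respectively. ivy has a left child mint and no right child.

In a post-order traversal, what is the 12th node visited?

lily

Post-order visits the left subtree, then the right subtree, then the node.
At sage: go left to hop.
  At hop: go left to rose.
    At rose: go left to reed.
      reed is a leaf — visit reed.
    At rose: go right to fir.
      At fir: go left to elm.
        At elm: go left to ivy.
          At ivy: go left to mint.
            mint is a leaf — visit mint.
          At ivy: no right child.
          Visit ivy.
        At elm: go right to pear.
          pear is a leaf — visit pear.
        Visit elm.
      At fir: go right to teak.
        At teak: go left to poppy.
          poppy is a leaf — visit poppy.
        At teak: go right to yew.
          yew is a leaf — visit yew.
        Visit teak.
      Visit fir.
    Visit rose.
  At hop: go right to lily.
    At lily: no left child.
    At lily: go right to bay.
      bay is a leaf — visit bay.
    Visit lily.
  Visit hop.
At sage: go right to plum.
  plum is a leaf — visit plum.
Visit sage.
Full post-order sequence: reed, mint, ivy, pear, elm, poppy, yew, teak, fir, rose, bay, lily, hop, plum, sage.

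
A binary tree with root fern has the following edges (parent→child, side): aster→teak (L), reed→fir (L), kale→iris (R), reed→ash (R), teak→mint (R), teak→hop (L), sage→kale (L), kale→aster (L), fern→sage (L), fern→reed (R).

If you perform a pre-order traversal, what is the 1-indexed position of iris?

8

Pre-order visits the node, then its left subtree, then its right subtree.
Visit fern.
At fern: go left to sage.
  Visit sage.
  At sage: go left to kale.
    Visit kale.
    At kale: go left to aster.
      Visit aster.
      At aster: go left to teak.
        Visit teak.
        At teak: go left to hop.
          hop is a leaf — visit hop.
        At teak: go right to mint.
          mint is a leaf — visit mint.
      At aster: no right child.
    At kale: go right to iris.
      iris is a leaf — visit iris.
  At sage: no right child.
At fern: go right to reed.
  Visit reed.
  At reed: go left to fir.
    fir is a leaf — visit fir.
  At reed: go right to ash.
    ash is a leaf — visit ash.
Full pre-order sequence: fern, sage, kale, aster, teak, hop, mint, iris, reed, fir, ash.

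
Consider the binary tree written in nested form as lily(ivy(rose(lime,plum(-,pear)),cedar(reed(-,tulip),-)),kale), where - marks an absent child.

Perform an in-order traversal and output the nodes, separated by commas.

lime, rose, plum, pear, ivy, reed, tulip, cedar, lily, kale

In-order visits the left subtree, then the node, then the right subtree.
At lily: go left to ivy.
  At ivy: go left to rose.
    At rose: go left to lime.
      lime is a leaf — visit lime.
    Visit rose.
    At rose: go right to plum.
      At plum: no left child.
      Visit plum.
      At plum: go right to pear.
        pear is a leaf — visit pear.
  Visit ivy.
  At ivy: go right to cedar.
    At cedar: go left to reed.
      At reed: no left child.
      Visit reed.
      At reed: go right to tulip.
        tulip is a leaf — visit tulip.
    Visit cedar.
    At cedar: no right child.
Visit lily.
At lily: go right to kale.
  kale is a leaf — visit kale.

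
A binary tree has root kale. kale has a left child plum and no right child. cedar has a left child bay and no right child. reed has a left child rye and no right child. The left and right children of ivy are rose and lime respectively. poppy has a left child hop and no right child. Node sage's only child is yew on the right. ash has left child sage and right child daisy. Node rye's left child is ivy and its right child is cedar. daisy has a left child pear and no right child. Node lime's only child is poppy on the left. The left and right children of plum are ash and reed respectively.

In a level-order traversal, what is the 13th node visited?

Level-order visits nodes level by level from the root, left to right within each level.
Level 0: kale
Level 1: plum
Level 2: ash, reed
Level 3: sage, daisy, rye
Level 4: yew, pear, ivy, cedar
Level 5: rose, lime, bay
Level 6: poppy
Level 7: hop
Full level-order sequence: kale, plum, ash, reed, sage, daisy, rye, yew, pear, ivy, cedar, rose, lime, bay, poppy, hop.

lime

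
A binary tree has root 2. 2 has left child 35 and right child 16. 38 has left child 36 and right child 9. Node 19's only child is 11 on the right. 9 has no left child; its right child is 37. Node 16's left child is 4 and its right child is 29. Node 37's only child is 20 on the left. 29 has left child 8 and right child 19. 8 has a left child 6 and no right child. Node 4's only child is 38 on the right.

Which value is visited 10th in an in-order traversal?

In-order visits the left subtree, then the node, then the right subtree.
At 2: go left to 35.
  35 is a leaf — visit 35.
Visit 2.
At 2: go right to 16.
  At 16: go left to 4.
    At 4: no left child.
    Visit 4.
    At 4: go right to 38.
      At 38: go left to 36.
        36 is a leaf — visit 36.
      Visit 38.
      At 38: go right to 9.
        At 9: no left child.
        Visit 9.
        At 9: go right to 37.
          At 37: go left to 20.
            20 is a leaf — visit 20.
          Visit 37.
          At 37: no right child.
  Visit 16.
  At 16: go right to 29.
    At 29: go left to 8.
      At 8: go left to 6.
        6 is a leaf — visit 6.
      Visit 8.
      At 8: no right child.
    Visit 29.
    At 29: go right to 19.
      At 19: no left child.
      Visit 19.
      At 19: go right to 11.
        11 is a leaf — visit 11.
Full in-order sequence: 35, 2, 4, 36, 38, 9, 20, 37, 16, 6, 8, 29, 19, 11.

6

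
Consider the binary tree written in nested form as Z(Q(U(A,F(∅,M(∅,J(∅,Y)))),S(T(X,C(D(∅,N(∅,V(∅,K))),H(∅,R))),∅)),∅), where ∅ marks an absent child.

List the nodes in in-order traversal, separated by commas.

In-order visits the left subtree, then the node, then the right subtree.
At Z: go left to Q.
  At Q: go left to U.
    At U: go left to A.
      A is a leaf — visit A.
    Visit U.
    At U: go right to F.
      At F: no left child.
      Visit F.
      At F: go right to M.
        At M: no left child.
        Visit M.
        At M: go right to J.
          At J: no left child.
          Visit J.
          At J: go right to Y.
            Y is a leaf — visit Y.
  Visit Q.
  At Q: go right to S.
    At S: go left to T.
      At T: go left to X.
        X is a leaf — visit X.
      Visit T.
      At T: go right to C.
        At C: go left to D.
          At D: no left child.
          Visit D.
          At D: go right to N.
            At N: no left child.
            Visit N.
            At N: go right to V.
              At V: no left child.
              Visit V.
              At V: go right to K.
                K is a leaf — visit K.
        Visit C.
        At C: go right to H.
          At H: no left child.
          Visit H.
          At H: go right to R.
            R is a leaf — visit R.
    Visit S.
    At S: no right child.
Visit Z.
At Z: no right child.

A, U, F, M, J, Y, Q, X, T, D, N, V, K, C, H, R, S, Z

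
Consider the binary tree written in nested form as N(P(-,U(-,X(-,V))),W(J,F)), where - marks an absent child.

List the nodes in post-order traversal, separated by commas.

V, X, U, P, J, F, W, N

Post-order visits the left subtree, then the right subtree, then the node.
At N: go left to P.
  At P: no left child.
  At P: go right to U.
    At U: no left child.
    At U: go right to X.
      At X: no left child.
      At X: go right to V.
        V is a leaf — visit V.
      Visit X.
    Visit U.
  Visit P.
At N: go right to W.
  At W: go left to J.
    J is a leaf — visit J.
  At W: go right to F.
    F is a leaf — visit F.
  Visit W.
Visit N.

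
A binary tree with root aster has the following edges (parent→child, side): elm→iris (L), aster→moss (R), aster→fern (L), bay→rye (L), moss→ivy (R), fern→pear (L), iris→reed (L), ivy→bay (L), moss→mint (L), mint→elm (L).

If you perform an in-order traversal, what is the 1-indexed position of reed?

4

In-order visits the left subtree, then the node, then the right subtree.
At aster: go left to fern.
  At fern: go left to pear.
    pear is a leaf — visit pear.
  Visit fern.
  At fern: no right child.
Visit aster.
At aster: go right to moss.
  At moss: go left to mint.
    At mint: go left to elm.
      At elm: go left to iris.
        At iris: go left to reed.
          reed is a leaf — visit reed.
        Visit iris.
        At iris: no right child.
      Visit elm.
      At elm: no right child.
    Visit mint.
    At mint: no right child.
  Visit moss.
  At moss: go right to ivy.
    At ivy: go left to bay.
      At bay: go left to rye.
        rye is a leaf — visit rye.
      Visit bay.
      At bay: no right child.
    Visit ivy.
    At ivy: no right child.
Full in-order sequence: pear, fern, aster, reed, iris, elm, mint, moss, rye, bay, ivy.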